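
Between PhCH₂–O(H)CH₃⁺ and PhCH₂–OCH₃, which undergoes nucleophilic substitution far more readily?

PhCH₂–O(H)CH₃⁺

From PhCH₂–OCH₃ the departing group would be CH₃O⁻ (pKₐ(CH₃OH) ≈ 15.5). Strong base; alkoxides do not leave unassisted.
From PhCH₂–O(H)CH₃⁺ the leaving group is R'OH (pKₐ(R'OH₂⁺) ≈ -2.4). Neutral; leaves from a protonated ether (an oxonium ion, R–O(H)R'⁺).
(In practice PhCH₂–O(H)CH₃⁺ is made from PhCH₂–OCH₃ by protonation with concentrated HI, allowing neutral methanol, rather than methoxide, to depart.)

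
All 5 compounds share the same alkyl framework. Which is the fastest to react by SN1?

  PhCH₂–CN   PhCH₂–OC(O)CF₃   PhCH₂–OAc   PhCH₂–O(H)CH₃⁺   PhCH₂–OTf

Identical carbon frameworks mean the comparison reduces to leaving-group quality.
A good leaving group is a weak base: the lower the pKₐ of its conjugate acid, the more readily it departs.
PhCH₂–OTf loses OTf⁻: pKₐ(CF₃SO₃H (triflic acid)) ≈ -14
PhCH₂–O(H)CH₃⁺ loses R'OH: pKₐ(R'OH₂⁺) ≈ -2.4
PhCH₂–OC(O)CF₃ loses CF₃COO⁻: pKₐ(CF₃COOH) ≈ 0.2
PhCH₂–OAc loses AcO⁻: pKₐ(CH₃COOH) ≈ 4.8
PhCH₂–CN loses CN⁻: pKₐ(HCN) ≈ 9.2

PhCH₂–OTf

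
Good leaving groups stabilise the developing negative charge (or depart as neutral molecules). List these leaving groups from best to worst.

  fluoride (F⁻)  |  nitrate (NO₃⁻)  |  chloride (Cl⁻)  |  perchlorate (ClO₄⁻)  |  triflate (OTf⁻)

triflate (OTf⁻) > perchlorate (ClO₄⁻) > chloride (Cl⁻) > nitrate (NO₃⁻) > fluoride (F⁻)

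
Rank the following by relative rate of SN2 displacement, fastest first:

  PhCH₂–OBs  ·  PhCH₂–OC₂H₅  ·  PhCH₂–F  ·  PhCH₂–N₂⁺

PhCH₂–N₂⁺ > PhCH₂–OBs > PhCH₂–F > PhCH₂–OC₂H₅

Identical carbon frameworks mean the comparison reduces to leaving-group quality.
Rank by basicity of the departing species: weakest base leaves most easily.
PhCH₂–N₂⁺ loses N₂: no meaningful conjugate acid; N₂ departs as an exceptionally stable neutral molecule
PhCH₂–OBs loses OBs⁻: pKₐ(p-BrC₆H₄SO₃H) ≈ -2.8
PhCH₂–F loses F⁻: pKₐ(HF) ≈ 3.2
PhCH₂–OC₂H₅ loses CH₃CH₂O⁻: pKₐ(CH₃CH₂OH) ≈ 16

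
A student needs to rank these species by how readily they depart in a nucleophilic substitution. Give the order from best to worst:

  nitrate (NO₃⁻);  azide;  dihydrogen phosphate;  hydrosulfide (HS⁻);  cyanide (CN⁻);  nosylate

The more stable X⁻ (or X) is on its own — i.e. the weaker a base it is — the better a leaving group it makes.
nosylate: pKₐ(p-O₂NC₆H₄SO₃H) ≈ -3.5 — p-nitro group further stabilises the sulfonate
nitrate (NO₃⁻): pKₐ(HNO₃) ≈ -1.3 — resonance-delocalised over three oxygens
dihydrogen phosphate: pKₐ(H₃PO₄) ≈ 2.1 — moderate base; biological leaving group after further activation
azide: pKₐ(HN₃) ≈ 4.7 — linear, resonance-stabilised
hydrosulfide (HS⁻): pKₐ(H₂S) ≈ 7
cyanide (CN⁻): pKₐ(HCN) ≈ 9.2

nosylate > nitrate (NO₃⁻) > dihydrogen phosphate > azide > hydrosulfide (HS⁻) > cyanide (CN⁻)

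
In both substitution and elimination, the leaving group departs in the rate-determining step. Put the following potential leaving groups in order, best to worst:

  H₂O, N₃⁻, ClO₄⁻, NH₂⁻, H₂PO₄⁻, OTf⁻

Leaving-group ability tracks the stability of the departed species; conjugate-acid pKₐ is the usual yardstick (lower pKₐ → better LG).
OTf⁻: pKₐ(CF₃SO₃H (triflic acid)) ≈ -14
ClO₄⁻: pKₐ(HClO₄) ≈ -10
H₂O: pKₐ(H₃O⁺) ≈ -1.7
H₂PO₄⁻: pKₐ(H₃PO₄) ≈ 2.1
N₃⁻: pKₐ(HN₃) ≈ 4.7
NH₂⁻: pKₐ(NH₃) ≈ 38

OTf⁻ > ClO₄⁻ > H₂O > H₂PO₄⁻ > N₃⁻ > NH₂⁻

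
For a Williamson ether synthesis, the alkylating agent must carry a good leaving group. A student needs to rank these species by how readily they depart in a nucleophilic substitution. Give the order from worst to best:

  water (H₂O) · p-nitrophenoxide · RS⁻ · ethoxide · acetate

ethoxide < RS⁻ < p-nitrophenoxide < acetate < water (H₂O)

Leaving-group ability tracks the stability of the departed species; conjugate-acid pKₐ is the usual yardstick (lower pKₐ → better LG).
water (H₂O): pKₐ(H₃O⁺) ≈ -1.7 — neutral; leaves from a protonated alcohol (R–OH₂⁺)
acetate: pKₐ(CH₃COOH) ≈ 4.8 — resonance-stabilised but still a weak base
p-nitrophenoxide: pKₐ(p-nitrophenol) ≈ 7.2
RS⁻: pKₐ(RSH (a thiol)) ≈ 10.5
ethoxide: pKₐ(CH₃CH₂OH) ≈ 16
The question asks for worst first, so the sequence is read in increasing leaving-group ability.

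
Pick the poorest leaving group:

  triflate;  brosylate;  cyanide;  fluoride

Rank by basicity of the departing species: weakest base leaves most easily.
triflate: pKₐ(CF₃SO₃H (triflic acid)) ≈ -14
brosylate: pKₐ(p-BrC₆H₄SO₃H) ≈ -2.8
fluoride: pKₐ(HF) ≈ 3.2
cyanide: pKₐ(HCN) ≈ 9.2

cyanide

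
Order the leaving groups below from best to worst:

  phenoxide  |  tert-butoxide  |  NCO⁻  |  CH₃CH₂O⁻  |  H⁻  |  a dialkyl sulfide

a dialkyl sulfide > NCO⁻ > phenoxide > CH₃CH₂O⁻ > tert-butoxide > H⁻

A good leaving group is a weak base: the lower the pKₐ of its conjugate acid, the more readily it departs.
a dialkyl sulfide: pKₐ(R'₂SH⁺) ≈ -7
NCO⁻: pKₐ(HOCN) ≈ 3.5
phenoxide: pKₐ(C₆H₅OH (phenol)) ≈ 10
CH₃CH₂O⁻: pKₐ(CH₃CH₂OH) ≈ 16
tert-butoxide: pKₐ(t-BuOH) ≈ 18
H⁻: pKₐ(H₂) ≈ 36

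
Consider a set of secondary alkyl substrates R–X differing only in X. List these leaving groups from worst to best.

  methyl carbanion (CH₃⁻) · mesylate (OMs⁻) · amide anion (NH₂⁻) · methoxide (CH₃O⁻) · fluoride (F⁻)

Rank by basicity of the departing species: weakest base leaves most easily.
mesylate (OMs⁻): pKₐ(CH₃SO₃H (MsOH)) ≈ -1.9
fluoride (F⁻): pKₐ(HF) ≈ 3.2
methoxide (CH₃O⁻): pKₐ(CH₃OH) ≈ 15.5
amide anion (NH₂⁻): pKₐ(NH₃) ≈ 38
methyl carbanion (CH₃⁻): pKₐ(CH₄) ≈ 48
The question asks for worst first, so the sequence is read in increasing leaving-group ability.

methyl carbanion (CH₃⁻) < amide anion (NH₂⁻) < methoxide (CH₃O⁻) < fluoride (F⁻) < mesylate (OMs⁻)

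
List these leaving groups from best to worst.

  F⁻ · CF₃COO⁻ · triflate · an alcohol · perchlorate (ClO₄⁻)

triflate: pKₐ(CF₃SO₃H (triflic acid)) ≈ -14 — charge spread over three oxygens and a CF₃ group; the premier leaving group in synthesis
perchlorate (ClO₄⁻): pKₐ(HClO₄) ≈ -10
an alcohol: pKₐ(R'OH₂⁺) ≈ -2.4
CF₃COO⁻: pKₐ(CF₃COOH) ≈ 0.2 — strongly electron-withdrawing CF₃ stabilises the carboxylate
F⁻: pKₐ(HF) ≈ 3.2 — small and strongly basic; the poor halide leaving group

triflate > perchlorate (ClO₄⁻) > an alcohol > CF₃COO⁻ > F⁻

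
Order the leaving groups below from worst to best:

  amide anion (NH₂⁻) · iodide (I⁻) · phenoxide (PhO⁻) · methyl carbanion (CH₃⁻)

methyl carbanion (CH₃⁻) < amide anion (NH₂⁻) < phenoxide (PhO⁻) < iodide (I⁻)

iodide (I⁻): pKₐ(HI) ≈ -10 — large, highly polarisable; very weak base
phenoxide (PhO⁻): pKₐ(C₆H₅OH (phenol)) ≈ 10 — resonance into the ring helps, but still a poor LG
amide anion (NH₂⁻): pKₐ(NH₃) ≈ 38
methyl carbanion (CH₃⁻): pKₐ(CH₄) ≈ 48
The question asks for worst first, so the sequence is read in increasing leaving-group ability.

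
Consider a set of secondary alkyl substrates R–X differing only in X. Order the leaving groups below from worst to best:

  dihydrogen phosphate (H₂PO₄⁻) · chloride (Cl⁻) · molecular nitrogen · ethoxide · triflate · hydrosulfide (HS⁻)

A good leaving group is a weak base: the lower the pKₐ of its conjugate acid, the more readily it departs.
molecular nitrogen: no meaningful conjugate acid; N₂ departs as an exceptionally stable neutral molecule
triflate: pKₐ(CF₃SO₃H (triflic acid)) ≈ -14
chloride (Cl⁻): pKₐ(HCl) ≈ -7
dihydrogen phosphate (H₂PO₄⁻): pKₐ(H₃PO₄) ≈ 2.1
hydrosulfide (HS⁻): pKₐ(H₂S) ≈ 7
ethoxide: pKₐ(CH₃CH₂OH) ≈ 16
Listed from poorest to best leaving group as asked.

ethoxide < hydrosulfide (HS⁻) < dihydrogen phosphate (H₂PO₄⁻) < chloride (Cl⁻) < triflate < molecular nitrogen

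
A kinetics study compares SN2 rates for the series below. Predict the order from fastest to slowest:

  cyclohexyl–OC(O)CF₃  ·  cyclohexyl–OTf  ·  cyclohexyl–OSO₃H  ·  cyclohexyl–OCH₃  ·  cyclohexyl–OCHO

cyclohexyl–OTf > cyclohexyl–OSO₃H > cyclohexyl–OC(O)CF₃ > cyclohexyl–OCHO > cyclohexyl–OCH₃

Same R in every case — rank the leaving groups.
Leaving-group ability tracks the stability of the departed species; conjugate-acid pKₐ is the usual yardstick (lower pKₐ → better LG).
cyclohexyl–OTf loses OTf⁻: pKₐ(CF₃SO₃H (triflic acid)) ≈ -14
cyclohexyl–OSO₃H loses HSO₄⁻: pKₐ(H₂SO₄) ≈ -3
cyclohexyl–OC(O)CF₃ loses CF₃COO⁻: pKₐ(CF₃COOH) ≈ 0.2
cyclohexyl–OCHO loses HCOO⁻: pKₐ(HCOOH) ≈ 3.8
cyclohexyl–OCH₃ loses CH₃O⁻: pKₐ(CH₃OH) ≈ 15.5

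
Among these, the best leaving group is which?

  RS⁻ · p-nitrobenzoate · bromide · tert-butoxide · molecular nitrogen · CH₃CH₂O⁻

molecular nitrogen

A good leaving group is a weak base: the lower the pKₐ of its conjugate acid, the more readily it departs.
molecular nitrogen: no meaningful conjugate acid; N₂ departs as an exceptionally stable neutral molecule
bromide: pKₐ(HBr) ≈ -9
p-nitrobenzoate: pKₐ(p-nitrobenzoic acid) ≈ 3.4
RS⁻: pKₐ(RSH (a thiol)) ≈ 10.5
CH₃CH₂O⁻: pKₐ(CH₃CH₂OH) ≈ 16
tert-butoxide: pKₐ(t-BuOH) ≈ 18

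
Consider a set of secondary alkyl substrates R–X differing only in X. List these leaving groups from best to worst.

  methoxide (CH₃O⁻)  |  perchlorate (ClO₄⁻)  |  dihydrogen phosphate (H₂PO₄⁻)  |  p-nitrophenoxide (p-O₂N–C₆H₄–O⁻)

perchlorate (ClO₄⁻) > dihydrogen phosphate (H₂PO₄⁻) > p-nitrophenoxide (p-O₂N–C₆H₄–O⁻) > methoxide (CH₃O⁻)

perchlorate (ClO₄⁻): pKₐ(HClO₄) ≈ -10
dihydrogen phosphate (H₂PO₄⁻): pKₐ(H₃PO₄) ≈ 2.1
p-nitrophenoxide (p-O₂N–C₆H₄–O⁻): pKₐ(p-nitrophenol) ≈ 7.2
methoxide (CH₃O⁻): pKₐ(CH₃OH) ≈ 15.5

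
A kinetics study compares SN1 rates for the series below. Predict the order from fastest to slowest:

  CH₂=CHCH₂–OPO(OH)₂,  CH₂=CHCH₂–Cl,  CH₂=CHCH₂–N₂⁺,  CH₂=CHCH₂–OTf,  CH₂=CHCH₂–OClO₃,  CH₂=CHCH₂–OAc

CH₂=CHCH₂–N₂⁺ > CH₂=CHCH₂–OTf > CH₂=CHCH₂–OClO₃ > CH₂=CHCH₂–Cl > CH₂=CHCH₂–OPO(OH)₂ > CH₂=CHCH₂–OAc

Identical carbon frameworks mean the comparison reduces to leaving-group quality.
The more stable X⁻ (or X) is on its own — i.e. the weaker a base it is — the better a leaving group it makes.
CH₂=CHCH₂–N₂⁺ loses N₂: no meaningful conjugate acid; N₂ departs as an exceptionally stable neutral molecule
CH₂=CHCH₂–OTf loses OTf⁻: pKₐ(CF₃SO₃H (triflic acid)) ≈ -14
CH₂=CHCH₂–OClO₃ loses ClO₄⁻: pKₐ(HClO₄) ≈ -10
CH₂=CHCH₂–Cl loses Cl⁻: pKₐ(HCl) ≈ -7
CH₂=CHCH₂–OPO(OH)₂ loses H₂PO₄⁻: pKₐ(H₃PO₄) ≈ 2.1
CH₂=CHCH₂–OAc loses AcO⁻: pKₐ(CH₃COOH) ≈ 4.8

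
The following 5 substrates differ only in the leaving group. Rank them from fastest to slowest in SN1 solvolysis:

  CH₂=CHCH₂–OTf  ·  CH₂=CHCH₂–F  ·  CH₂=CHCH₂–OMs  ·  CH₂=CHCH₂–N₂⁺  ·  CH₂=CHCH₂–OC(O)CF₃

CH₂=CHCH₂–N₂⁺ > CH₂=CHCH₂–OTf > CH₂=CHCH₂–OMs > CH₂=CHCH₂–OC(O)CF₃ > CH₂=CHCH₂–F

Identical carbon frameworks mean the comparison reduces to leaving-group quality.
A good leaving group is a weak base: the lower the pKₐ of its conjugate acid, the more readily it departs.
CH₂=CHCH₂–N₂⁺ loses N₂: no meaningful conjugate acid; N₂ departs as an exceptionally stable neutral molecule
CH₂=CHCH₂–OTf loses OTf⁻: pKₐ(CF₃SO₃H (triflic acid)) ≈ -14
CH₂=CHCH₂–OMs loses OMs⁻: pKₐ(CH₃SO₃H (MsOH)) ≈ -1.9
CH₂=CHCH₂–OC(O)CF₃ loses CF₃COO⁻: pKₐ(CF₃COOH) ≈ 0.2
CH₂=CHCH₂–F loses F⁻: pKₐ(HF) ≈ 3.2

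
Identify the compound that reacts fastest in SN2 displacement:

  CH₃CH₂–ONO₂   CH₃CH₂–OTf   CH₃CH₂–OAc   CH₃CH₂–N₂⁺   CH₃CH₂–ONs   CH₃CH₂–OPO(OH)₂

Identical carbon frameworks mean the comparison reduces to leaving-group quality.
Rank by basicity of the departing species: weakest base leaves most easily.
CH₃CH₂–N₂⁺ loses N₂: no meaningful conjugate acid; N₂ departs as an exceptionally stable neutral molecule
CH₃CH₂–OTf loses OTf⁻: pKₐ(CF₃SO₃H (triflic acid)) ≈ -14
CH₃CH₂–ONs loses ONs⁻: pKₐ(p-O₂NC₆H₄SO₃H) ≈ -3.5
CH₃CH₂–ONO₂ loses NO₃⁻: pKₐ(HNO₃) ≈ -1.3
CH₃CH₂–OPO(OH)₂ loses H₂PO₄⁻: pKₐ(H₃PO₄) ≈ 2.1
CH₃CH₂–OAc loses AcO⁻: pKₐ(CH₃COOH) ≈ 4.8

CH₃CH₂–N₂⁺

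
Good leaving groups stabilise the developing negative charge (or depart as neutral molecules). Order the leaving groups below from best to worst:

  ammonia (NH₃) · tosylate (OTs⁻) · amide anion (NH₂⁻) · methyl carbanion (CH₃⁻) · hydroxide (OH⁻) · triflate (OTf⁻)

triflate (OTf⁻) > tosylate (OTs⁻) > ammonia (NH₃) > hydroxide (OH⁻) > amide anion (NH₂⁻) > methyl carbanion (CH₃⁻)

Leaving-group ability tracks the stability of the departed species; conjugate-acid pKₐ is the usual yardstick (lower pKₐ → better LG).
triflate (OTf⁻): pKₐ(CF₃SO₃H (triflic acid)) ≈ -14
tosylate (OTs⁻): pKₐ(p-CH₃C₆H₄SO₃H (TsOH)) ≈ -2.8 — resonance-delocalised arenesulfonate
ammonia (NH₃): pKₐ(NH₄⁺) ≈ 9.2
hydroxide (OH⁻): pKₐ(H₂O) ≈ 15.7 — strong base; essentially never leaves without prior activation
amide anion (NH₂⁻): pKₐ(NH₃) ≈ 38
methyl carbanion (CH₃⁻): pKₐ(CH₄) ≈ 48 — unstabilised carbanion; the worst conceivable leaving group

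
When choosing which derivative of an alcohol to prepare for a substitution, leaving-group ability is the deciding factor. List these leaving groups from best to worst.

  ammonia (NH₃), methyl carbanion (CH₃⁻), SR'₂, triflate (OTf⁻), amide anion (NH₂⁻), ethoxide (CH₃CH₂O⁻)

triflate (OTf⁻) > SR'₂ > ammonia (NH₃) > ethoxide (CH₃CH₂O⁻) > amide anion (NH₂⁻) > methyl carbanion (CH₃⁻)

The more stable X⁻ (or X) is on its own — i.e. the weaker a base it is — the better a leaving group it makes.
triflate (OTf⁻): pKₐ(CF₃SO₃H (triflic acid)) ≈ -14
SR'₂: pKₐ(R'₂SH⁺) ≈ -7
ammonia (NH₃): pKₐ(NH₄⁺) ≈ 9.2
ethoxide (CH₃CH₂O⁻): pKₐ(CH₃CH₂OH) ≈ 16
amide anion (NH₂⁻): pKₐ(NH₃) ≈ 38
methyl carbanion (CH₃⁻): pKₐ(CH₄) ≈ 48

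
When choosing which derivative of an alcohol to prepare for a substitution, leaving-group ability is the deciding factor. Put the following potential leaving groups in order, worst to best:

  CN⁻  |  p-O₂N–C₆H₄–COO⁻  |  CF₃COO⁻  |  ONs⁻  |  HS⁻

CN⁻ < HS⁻ < p-O₂N–C₆H₄–COO⁻ < CF₃COO⁻ < ONs⁻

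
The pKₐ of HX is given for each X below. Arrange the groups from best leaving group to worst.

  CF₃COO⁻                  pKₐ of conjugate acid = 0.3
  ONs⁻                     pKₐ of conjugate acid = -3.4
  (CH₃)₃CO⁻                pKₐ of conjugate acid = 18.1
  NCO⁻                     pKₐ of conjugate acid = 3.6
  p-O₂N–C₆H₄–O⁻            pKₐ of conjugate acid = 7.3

ONs⁻ > CF₃COO⁻ > NCO⁻ > p-O₂N–C₆H₄–O⁻ > (CH₃)₃CO⁻

Lower conjugate-acid pKₐ ⇒ weaker base ⇒ better leaving group.
Sorting by the given values: ONs⁻ (-3.4), CF₃COO⁻ (0.3), NCO⁻ (3.6), p-O₂N–C₆H₄–O⁻ (7.3), (CH₃)₃CO⁻ (18.1).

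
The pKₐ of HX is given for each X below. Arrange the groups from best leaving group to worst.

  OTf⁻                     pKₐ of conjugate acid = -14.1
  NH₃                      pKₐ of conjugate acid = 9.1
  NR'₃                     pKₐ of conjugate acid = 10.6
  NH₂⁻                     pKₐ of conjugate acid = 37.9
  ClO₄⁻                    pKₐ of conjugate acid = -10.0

OTf⁻ > ClO₄⁻ > NH₃ > NR'₃ > NH₂⁻

Lower conjugate-acid pKₐ ⇒ weaker base ⇒ better leaving group.
Sorting by the given values: OTf⁻ (-14.1), ClO₄⁻ (-10.0), NH₃ (9.1), NR'₃ (10.6), NH₂⁻ (37.9).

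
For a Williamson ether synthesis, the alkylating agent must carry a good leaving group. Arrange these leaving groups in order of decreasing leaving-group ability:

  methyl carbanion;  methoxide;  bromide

Rank by basicity of the departing species: weakest base leaves most easily.
bromide: pKₐ(HBr) ≈ -9
methoxide: pKₐ(CH₃OH) ≈ 15.5
methyl carbanion: pKₐ(CH₄) ≈ 48

bromide > methoxide > methyl carbanion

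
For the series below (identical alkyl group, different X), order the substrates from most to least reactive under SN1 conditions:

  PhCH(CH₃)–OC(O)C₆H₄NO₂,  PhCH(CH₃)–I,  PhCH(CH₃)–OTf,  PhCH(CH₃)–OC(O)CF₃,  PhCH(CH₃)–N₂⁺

PhCH(CH₃)–N₂⁺ > PhCH(CH₃)–OTf > PhCH(CH₃)–I > PhCH(CH₃)–OC(O)CF₃ > PhCH(CH₃)–OC(O)C₆H₄NO₂

The skeletons are identical, so relative rate is governed entirely by leaving-group ability.
A good leaving group is a weak base: the lower the pKₐ of its conjugate acid, the more readily it departs.
PhCH(CH₃)–N₂⁺ loses N₂: no meaningful conjugate acid; N₂ departs as an exceptionally stable neutral molecule
PhCH(CH₃)–OTf loses OTf⁻: pKₐ(CF₃SO₃H (triflic acid)) ≈ -14
PhCH(CH₃)–I loses I⁻: pKₐ(HI) ≈ -10
PhCH(CH₃)–OC(O)CF₃ loses CF₃COO⁻: pKₐ(CF₃COOH) ≈ 0.2
PhCH(CH₃)–OC(O)C₆H₄NO₂ loses p-O₂N–C₆H₄–COO⁻: pKₐ(p-nitrobenzoic acid) ≈ 3.4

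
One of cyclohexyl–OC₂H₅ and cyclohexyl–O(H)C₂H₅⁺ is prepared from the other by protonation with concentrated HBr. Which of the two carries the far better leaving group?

cyclohexyl–O(H)C₂H₅⁺

From cyclohexyl–OC₂H₅ the departing group would be CH₃CH₂O⁻ (pKₐ(CH₃CH₂OH) ≈ 16). Strong base; alkoxides do not leave unassisted.
From cyclohexyl–O(H)C₂H₅⁺ the leaving group is R'OH (pKₐ(R'OH₂⁺) ≈ -2.4). Neutral; leaves from a protonated ether (an oxonium ion, R–O(H)R'⁺).
Protonation with concentrated HBr works by allowing neutral ethanol, rather than ethoxide, to depart, making cyclohexyl–O(H)C₂H₅⁺ enormously more reactive.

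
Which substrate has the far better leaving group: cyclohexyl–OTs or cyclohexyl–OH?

cyclohexyl–OTs

From cyclohexyl–OH the departing group would be OH⁻ (pKₐ(H₂O) ≈ 15.7). Strong base; essentially never leaves without prior activation.
From cyclohexyl–OTs the leaving group is OTs⁻ (pKₐ(p-CH₃C₆H₄SO₃H (TsOH)) ≈ -2.8). Resonance-delocalised arenesulfonate.
(In practice cyclohexyl–OTs is made from cyclohexyl–OH by treatment with TsCl / pyridine, converting the hydroxyl into a tosylate.)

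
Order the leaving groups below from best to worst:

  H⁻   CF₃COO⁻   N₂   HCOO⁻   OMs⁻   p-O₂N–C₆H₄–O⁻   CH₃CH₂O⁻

N₂ > OMs⁻ > CF₃COO⁻ > HCOO⁻ > p-O₂N–C₆H₄–O⁻ > CH₃CH₂O⁻ > H⁻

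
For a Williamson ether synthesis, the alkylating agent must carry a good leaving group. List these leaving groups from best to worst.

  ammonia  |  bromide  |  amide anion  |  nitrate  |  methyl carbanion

bromide > nitrate > ammonia > amide anion > methyl carbanion

Leaving-group ability tracks the stability of the departed species; conjugate-acid pKₐ is the usual yardstick (lower pKₐ → better LG).
bromide: pKₐ(HBr) ≈ -9 — weak base; good leaving group
nitrate: pKₐ(HNO₃) ≈ -1.3 — resonance-delocalised over three oxygens
ammonia: pKₐ(NH₄⁺) ≈ 9.2 — neutral but moderately basic; leaves from R–NH₃⁺
amide anion: pKₐ(NH₃) ≈ 38 — extremely strong base; never a leaving group
methyl carbanion: pKₐ(CH₄) ≈ 48 — unstabilised carbanion; the worst conceivable leaving group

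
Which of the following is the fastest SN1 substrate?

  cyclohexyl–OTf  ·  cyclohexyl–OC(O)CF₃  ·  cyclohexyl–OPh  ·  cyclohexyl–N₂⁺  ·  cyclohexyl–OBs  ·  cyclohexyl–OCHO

cyclohexyl–N₂⁺

Same R in every case — rank the leaving groups.
The more stable X⁻ (or X) is on its own — i.e. the weaker a base it is — the better a leaving group it makes.
cyclohexyl–N₂⁺ loses N₂: no meaningful conjugate acid; N₂ departs as an exceptionally stable neutral molecule
cyclohexyl–OTf loses OTf⁻: pKₐ(CF₃SO₃H (triflic acid)) ≈ -14
cyclohexyl–OBs loses OBs⁻: pKₐ(p-BrC₆H₄SO₃H) ≈ -2.8
cyclohexyl–OC(O)CF₃ loses CF₃COO⁻: pKₐ(CF₃COOH) ≈ 0.2
cyclohexyl–OCHO loses HCOO⁻: pKₐ(HCOOH) ≈ 3.8
cyclohexyl–OPh loses PhO⁻: pKₐ(C₆H₅OH (phenol)) ≈ 10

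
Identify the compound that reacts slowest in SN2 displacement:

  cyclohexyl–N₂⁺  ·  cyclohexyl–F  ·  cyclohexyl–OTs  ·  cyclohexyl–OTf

The skeletons are identical, so relative rate is governed entirely by leaving-group ability.
A good leaving group is a weak base: the lower the pKₐ of its conjugate acid, the more readily it departs.
cyclohexyl–N₂⁺ loses N₂: no meaningful conjugate acid; N₂ departs as an exceptionally stable neutral molecule
cyclohexyl–OTf loses OTf⁻: pKₐ(CF₃SO₃H (triflic acid)) ≈ -14
cyclohexyl–OTs loses OTs⁻: pKₐ(p-CH₃C₆H₄SO₃H (TsOH)) ≈ -2.8
cyclohexyl–F loses F⁻: pKₐ(HF) ≈ 3.2

cyclohexyl–F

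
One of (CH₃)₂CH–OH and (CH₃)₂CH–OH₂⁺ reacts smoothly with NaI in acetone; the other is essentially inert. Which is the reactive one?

(CH₃)₂CH–OH₂⁺

From (CH₃)₂CH–OH the departing group would be OH⁻ (pKₐ(H₂O) ≈ 15.7). Strong base; essentially never leaves without prior activation.
From (CH₃)₂CH–OH₂⁺ the leaving group is H₂O (pKₐ(H₃O⁺) ≈ -1.7). Neutral; leaves from a protonated alcohol (R–OH₂⁺).
(In practice (CH₃)₂CH–OH₂⁺ is made from (CH₃)₂CH–OH by protonation with strong acid, converting the leaving group from hydroxide to neutral water.)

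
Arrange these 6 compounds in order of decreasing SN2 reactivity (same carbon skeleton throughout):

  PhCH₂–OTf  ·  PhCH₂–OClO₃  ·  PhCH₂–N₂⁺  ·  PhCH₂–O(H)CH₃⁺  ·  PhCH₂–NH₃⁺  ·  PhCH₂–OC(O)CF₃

PhCH₂–N₂⁺ > PhCH₂–OTf > PhCH₂–OClO₃ > PhCH₂–O(H)CH₃⁺ > PhCH₂–OC(O)CF₃ > PhCH₂–NH₃⁺

Identical carbon frameworks mean the comparison reduces to leaving-group quality.
A good leaving group is a weak base: the lower the pKₐ of its conjugate acid, the more readily it departs.
PhCH₂–N₂⁺ loses N₂: no meaningful conjugate acid; N₂ departs as an exceptionally stable neutral molecule
PhCH₂–OTf loses OTf⁻: pKₐ(CF₃SO₃H (triflic acid)) ≈ -14
PhCH₂–OClO₃ loses ClO₄⁻: pKₐ(HClO₄) ≈ -10
PhCH₂–O(H)CH₃⁺ loses R'OH: pKₐ(R'OH₂⁺) ≈ -2.4
PhCH₂–OC(O)CF₃ loses CF₃COO⁻: pKₐ(CF₃COOH) ≈ 0.2
PhCH₂–NH₃⁺ loses NH₃: pKₐ(NH₄⁺) ≈ 9.2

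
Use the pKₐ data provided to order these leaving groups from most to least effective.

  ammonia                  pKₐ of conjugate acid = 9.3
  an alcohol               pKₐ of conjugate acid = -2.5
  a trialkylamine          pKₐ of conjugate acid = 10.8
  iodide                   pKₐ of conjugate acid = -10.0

iodide > an alcohol > ammonia > a trialkylamine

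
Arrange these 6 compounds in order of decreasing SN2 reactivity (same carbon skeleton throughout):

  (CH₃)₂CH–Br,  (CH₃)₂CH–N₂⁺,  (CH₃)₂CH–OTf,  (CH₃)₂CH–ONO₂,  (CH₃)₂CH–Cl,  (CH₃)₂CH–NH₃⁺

(CH₃)₂CH–N₂⁺ > (CH₃)₂CH–OTf > (CH₃)₂CH–Br > (CH₃)₂CH–Cl > (CH₃)₂CH–ONO₂ > (CH₃)₂CH–NH₃⁺

Same R in every case — rank the leaving groups.
Rank by basicity of the departing species: weakest base leaves most easily.
(CH₃)₂CH–N₂⁺ loses N₂: no meaningful conjugate acid; N₂ departs as an exceptionally stable neutral molecule
(CH₃)₂CH–OTf loses OTf⁻: pKₐ(CF₃SO₃H (triflic acid)) ≈ -14
(CH₃)₂CH–Br loses Br⁻: pKₐ(HBr) ≈ -9
(CH₃)₂CH–Cl loses Cl⁻: pKₐ(HCl) ≈ -7
(CH₃)₂CH–ONO₂ loses NO₃⁻: pKₐ(HNO₃) ≈ -1.3
(CH₃)₂CH–NH₃⁺ loses NH₃: pKₐ(NH₄⁺) ≈ 9.2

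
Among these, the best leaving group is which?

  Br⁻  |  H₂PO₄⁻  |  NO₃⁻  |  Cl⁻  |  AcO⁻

The more stable X⁻ (or X) is on its own — i.e. the weaker a base it is — the better a leaving group it makes.
Br⁻: pKₐ(HBr) ≈ -9
Cl⁻: pKₐ(HCl) ≈ -7
NO₃⁻: pKₐ(HNO₃) ≈ -1.3
H₂PO₄⁻: pKₐ(H₃PO₄) ≈ 2.1
AcO⁻: pKₐ(CH₃COOH) ≈ 4.8

Br⁻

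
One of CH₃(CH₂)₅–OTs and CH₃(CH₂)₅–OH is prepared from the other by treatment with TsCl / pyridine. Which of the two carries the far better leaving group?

CH₃(CH₂)₅–OTs

From CH₃(CH₂)₅–OH the departing group would be OH⁻ (pKₐ(H₂O) ≈ 15.7). Strong base; essentially never leaves without prior activation.
From CH₃(CH₂)₅–OTs the leaving group is OTs⁻ (pKₐ(p-CH₃C₆H₄SO₃H (TsOH)) ≈ -2.8). Resonance-delocalised arenesulfonate.
Treatment with TsCl / pyridine works by converting the hydroxyl into a tosylate, making CH₃(CH₂)₅–OTs enormously more reactive.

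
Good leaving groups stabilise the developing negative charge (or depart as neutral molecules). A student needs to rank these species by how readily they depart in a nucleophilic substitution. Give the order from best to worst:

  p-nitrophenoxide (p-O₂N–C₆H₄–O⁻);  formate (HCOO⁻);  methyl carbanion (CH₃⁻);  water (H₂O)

water (H₂O) > formate (HCOO⁻) > p-nitrophenoxide (p-O₂N–C₆H₄–O⁻) > methyl carbanion (CH₃⁻)

Rank by basicity of the departing species: weakest base leaves most easily.
water (H₂O): pKₐ(H₃O⁺) ≈ -1.7
formate (HCOO⁻): pKₐ(HCOOH) ≈ 3.8
p-nitrophenoxide (p-O₂N–C₆H₄–O⁻): pKₐ(p-nitrophenol) ≈ 7.2
methyl carbanion (CH₃⁻): pKₐ(CH₄) ≈ 48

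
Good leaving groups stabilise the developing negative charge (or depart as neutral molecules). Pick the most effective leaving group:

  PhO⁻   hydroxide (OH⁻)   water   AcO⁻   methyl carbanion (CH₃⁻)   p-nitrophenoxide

water: pKₐ(H₃O⁺) ≈ -1.7
AcO⁻: pKₐ(CH₃COOH) ≈ 4.8
p-nitrophenoxide: pKₐ(p-nitrophenol) ≈ 7.2
PhO⁻: pKₐ(C₆H₅OH (phenol)) ≈ 10
hydroxide (OH⁻): pKₐ(H₂O) ≈ 15.7
methyl carbanion (CH₃⁻): pKₐ(CH₄) ≈ 48

water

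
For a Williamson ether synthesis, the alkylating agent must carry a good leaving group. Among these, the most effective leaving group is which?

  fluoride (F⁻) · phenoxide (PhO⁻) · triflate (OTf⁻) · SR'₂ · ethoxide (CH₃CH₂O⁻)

triflate (OTf⁻)

A good leaving group is a weak base: the lower the pKₐ of its conjugate acid, the more readily it departs.
triflate (OTf⁻): pKₐ(CF₃SO₃H (triflic acid)) ≈ -14
SR'₂: pKₐ(R'₂SH⁺) ≈ -7
fluoride (F⁻): pKₐ(HF) ≈ 3.2
phenoxide (PhO⁻): pKₐ(C₆H₅OH (phenol)) ≈ 10
ethoxide (CH₃CH₂O⁻): pKₐ(CH₃CH₂OH) ≈ 16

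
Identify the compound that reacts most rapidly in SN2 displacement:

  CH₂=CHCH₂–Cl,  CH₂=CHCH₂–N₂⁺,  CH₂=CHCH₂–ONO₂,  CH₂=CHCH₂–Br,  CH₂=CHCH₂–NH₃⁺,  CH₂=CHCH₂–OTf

CH₂=CHCH₂–N₂⁺

The skeletons are identical, so relative rate is governed entirely by leaving-group ability.
Leaving-group ability tracks the stability of the departed species; conjugate-acid pKₐ is the usual yardstick (lower pKₐ → better LG).
CH₂=CHCH₂–N₂⁺ loses N₂: no meaningful conjugate acid; N₂ departs as an exceptionally stable neutral molecule
CH₂=CHCH₂–OTf loses OTf⁻: pKₐ(CF₃SO₃H (triflic acid)) ≈ -14
CH₂=CHCH₂–Br loses Br⁻: pKₐ(HBr) ≈ -9
CH₂=CHCH₂–Cl loses Cl⁻: pKₐ(HCl) ≈ -7
CH₂=CHCH₂–ONO₂ loses NO₃⁻: pKₐ(HNO₃) ≈ -1.3
CH₂=CHCH₂–NH₃⁺ loses NH₃: pKₐ(NH₄⁺) ≈ 9.2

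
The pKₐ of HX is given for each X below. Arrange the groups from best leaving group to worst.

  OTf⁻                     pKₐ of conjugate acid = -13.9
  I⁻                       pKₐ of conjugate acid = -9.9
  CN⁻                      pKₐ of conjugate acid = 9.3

Lower conjugate-acid pKₐ ⇒ weaker base ⇒ better leaving group.
Sorting by the given values: OTf⁻ (-13.9), I⁻ (-9.9), CN⁻ (9.3).

OTf⁻ > I⁻ > CN⁻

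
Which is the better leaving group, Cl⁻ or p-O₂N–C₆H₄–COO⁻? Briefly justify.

Cl⁻

Cl⁻ is the better leaving group.
pKₐ(HCl) ≈ -7 versus pKₐ(p-nitrobenzoic acid) ≈ 3.4: Cl⁻ is the much weaker base.
Moderately weak base.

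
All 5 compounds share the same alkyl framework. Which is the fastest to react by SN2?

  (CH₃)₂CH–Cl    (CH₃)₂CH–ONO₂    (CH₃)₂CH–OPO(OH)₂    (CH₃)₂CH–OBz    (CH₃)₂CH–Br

Same R in every case — rank the leaving groups.
Leaving-group ability tracks the stability of the departed species; conjugate-acid pKₐ is the usual yardstick (lower pKₐ → better LG).
(CH₃)₂CH–Br loses Br⁻: pKₐ(HBr) ≈ -9
(CH₃)₂CH–Cl loses Cl⁻: pKₐ(HCl) ≈ -7
(CH₃)₂CH–ONO₂ loses NO₃⁻: pKₐ(HNO₃) ≈ -1.3
(CH₃)₂CH–OPO(OH)₂ loses H₂PO₄⁻: pKₐ(H₃PO₄) ≈ 2.1
(CH₃)₂CH–OBz loses PhCOO⁻: pKₐ(C₆H₅COOH) ≈ 4.2

(CH₃)₂CH–Br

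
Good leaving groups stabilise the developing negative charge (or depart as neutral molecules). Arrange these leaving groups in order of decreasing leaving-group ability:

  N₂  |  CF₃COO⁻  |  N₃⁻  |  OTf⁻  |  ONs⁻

N₂ > OTf⁻ > ONs⁻ > CF₃COO⁻ > N₃⁻

N₂: no meaningful conjugate acid; N₂ departs as an exceptionally stable neutral molecule
OTf⁻: pKₐ(CF₃SO₃H (triflic acid)) ≈ -14
ONs⁻: pKₐ(p-O₂NC₆H₄SO₃H) ≈ -3.5
CF₃COO⁻: pKₐ(CF₃COOH) ≈ 0.2
N₃⁻: pKₐ(HN₃) ≈ 4.7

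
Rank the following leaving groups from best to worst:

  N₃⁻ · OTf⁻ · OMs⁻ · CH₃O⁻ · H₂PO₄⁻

OTf⁻ > OMs⁻ > H₂PO₄⁻ > N₃⁻ > CH₃O⁻

OTf⁻: pKₐ(CF₃SO₃H (triflic acid)) ≈ -14
OMs⁻: pKₐ(CH₃SO₃H (MsOH)) ≈ -1.9
H₂PO₄⁻: pKₐ(H₃PO₄) ≈ 2.1
N₃⁻: pKₐ(HN₃) ≈ 4.7
CH₃O⁻: pKₐ(CH₃OH) ≈ 15.5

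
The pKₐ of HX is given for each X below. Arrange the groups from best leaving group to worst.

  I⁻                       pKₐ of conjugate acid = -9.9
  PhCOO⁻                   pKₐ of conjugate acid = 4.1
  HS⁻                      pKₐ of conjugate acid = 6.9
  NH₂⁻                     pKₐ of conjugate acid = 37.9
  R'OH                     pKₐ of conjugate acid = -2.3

Lower conjugate-acid pKₐ ⇒ weaker base ⇒ better leaving group.
Sorting by the given values: I⁻ (-9.9), R'OH (-2.3), PhCOO⁻ (4.1), HS⁻ (6.9), NH₂⁻ (37.9).

I⁻ > R'OH > PhCOO⁻ > HS⁻ > NH₂⁻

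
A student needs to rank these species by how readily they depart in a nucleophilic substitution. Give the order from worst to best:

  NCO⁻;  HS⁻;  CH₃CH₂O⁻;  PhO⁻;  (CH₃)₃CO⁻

Leaving-group ability tracks the stability of the departed species; conjugate-acid pKₐ is the usual yardstick (lower pKₐ → better LG).
NCO⁻: pKₐ(HOCN) ≈ 3.5 — resonance between N and O
HS⁻: pKₐ(H₂S) ≈ 7
PhO⁻: pKₐ(C₆H₅OH (phenol)) ≈ 10 — resonance into the ring helps, but still a poor LG
CH₃CH₂O⁻: pKₐ(CH₃CH₂OH) ≈ 16
(CH₃)₃CO⁻: pKₐ(t-BuOH) ≈ 18 — bulky, strongly basic alkoxide
Reversing gives the worst-to-best order requested.

(CH₃)₃CO⁻ < CH₃CH₂O⁻ < PhO⁻ < HS⁻ < NCO⁻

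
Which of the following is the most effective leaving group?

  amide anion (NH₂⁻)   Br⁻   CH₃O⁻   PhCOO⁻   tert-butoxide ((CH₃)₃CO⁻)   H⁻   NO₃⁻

Br⁻: pKₐ(HBr) ≈ -9
NO₃⁻: pKₐ(HNO₃) ≈ -1.3
PhCOO⁻: pKₐ(C₆H₅COOH) ≈ 4.2
CH₃O⁻: pKₐ(CH₃OH) ≈ 15.5
tert-butoxide ((CH₃)₃CO⁻): pKₐ(t-BuOH) ≈ 18
H⁻: pKₐ(H₂) ≈ 36
amide anion (NH₂⁻): pKₐ(NH₃) ≈ 38

Br⁻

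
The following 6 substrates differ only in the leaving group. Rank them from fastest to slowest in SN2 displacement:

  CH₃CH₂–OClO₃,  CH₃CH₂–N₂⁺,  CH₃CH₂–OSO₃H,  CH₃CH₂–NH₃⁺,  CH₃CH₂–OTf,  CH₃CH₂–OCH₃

CH₃CH₂–N₂⁺ > CH₃CH₂–OTf > CH₃CH₂–OClO₃ > CH₃CH₂–OSO₃H > CH₃CH₂–NH₃⁺ > CH₃CH₂–OCH₃

Identical carbon frameworks mean the comparison reduces to leaving-group quality.
Leaving-group ability tracks the stability of the departed species; conjugate-acid pKₐ is the usual yardstick (lower pKₐ → better LG).
CH₃CH₂–N₂⁺ loses N₂: no meaningful conjugate acid; N₂ departs as an exceptionally stable neutral molecule
CH₃CH₂–OTf loses OTf⁻: pKₐ(CF₃SO₃H (triflic acid)) ≈ -14
CH₃CH₂–OClO₃ loses ClO₄⁻: pKₐ(HClO₄) ≈ -10
CH₃CH₂–OSO₃H loses HSO₄⁻: pKₐ(H₂SO₄) ≈ -3
CH₃CH₂–NH₃⁺ loses NH₃: pKₐ(NH₄⁺) ≈ 9.2
CH₃CH₂–OCH₃ loses CH₃O⁻: pKₐ(CH₃OH) ≈ 15.5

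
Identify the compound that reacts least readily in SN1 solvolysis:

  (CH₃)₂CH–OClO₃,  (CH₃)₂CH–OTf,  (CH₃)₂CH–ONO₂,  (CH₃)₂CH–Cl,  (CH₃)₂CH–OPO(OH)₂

(CH₃)₂CH–OPO(OH)₂

With the same alkyl group throughout, only the leaving group differentiates the rates.
Rank by basicity of the departing species: weakest base leaves most easily.
(CH₃)₂CH–OTf loses OTf⁻: pKₐ(CF₃SO₃H (triflic acid)) ≈ -14
(CH₃)₂CH–OClO₃ loses ClO₄⁻: pKₐ(HClO₄) ≈ -10
(CH₃)₂CH–Cl loses Cl⁻: pKₐ(HCl) ≈ -7
(CH₃)₂CH–ONO₂ loses NO₃⁻: pKₐ(HNO₃) ≈ -1.3
(CH₃)₂CH–OPO(OH)₂ loses H₂PO₄⁻: pKₐ(H₃PO₄) ≈ 2.1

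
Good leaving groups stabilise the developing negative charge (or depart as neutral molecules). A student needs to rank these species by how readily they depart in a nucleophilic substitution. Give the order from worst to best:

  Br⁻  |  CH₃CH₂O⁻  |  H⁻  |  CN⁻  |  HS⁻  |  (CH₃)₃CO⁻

H⁻ < (CH₃)₃CO⁻ < CH₃CH₂O⁻ < CN⁻ < HS⁻ < Br⁻

Leaving-group ability tracks the stability of the departed species; conjugate-acid pKₐ is the usual yardstick (lower pKₐ → better LG).
Br⁻: pKₐ(HBr) ≈ -9
HS⁻: pKₐ(H₂S) ≈ 7
CN⁻: pKₐ(HCN) ≈ 9.2
CH₃CH₂O⁻: pKₐ(CH₃CH₂OH) ≈ 16
(CH₃)₃CO⁻: pKₐ(t-BuOH) ≈ 18
H⁻: pKₐ(H₂) ≈ 36
Listed from poorest to best leaving group as asked.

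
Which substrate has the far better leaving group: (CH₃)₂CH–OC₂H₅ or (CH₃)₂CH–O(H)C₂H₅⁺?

From (CH₃)₂CH–OC₂H₅ the departing group would be CH₃CH₂O⁻ (pKₐ(CH₃CH₂OH) ≈ 16). Strong base; alkoxides do not leave unassisted.
From (CH₃)₂CH–O(H)C₂H₅⁺ the leaving group is R'OH (pKₐ(R'OH₂⁺) ≈ -2.4). Neutral; leaves from a protonated ether (an oxonium ion, R–O(H)R'⁺).
(In practice (CH₃)₂CH–O(H)C₂H₅⁺ is made from (CH₃)₂CH–OC₂H₅ by protonation with concentrated HBr, allowing neutral ethanol, rather than ethoxide, to depart.)

(CH₃)₂CH–O(H)C₂H₅⁺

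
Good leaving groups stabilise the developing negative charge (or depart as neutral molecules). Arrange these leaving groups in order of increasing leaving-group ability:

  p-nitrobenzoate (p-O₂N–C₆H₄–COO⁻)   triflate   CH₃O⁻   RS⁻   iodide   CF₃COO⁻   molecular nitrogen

molecular nitrogen: no meaningful conjugate acid; N₂ departs as an exceptionally stable neutral molecule
triflate: pKₐ(CF₃SO₃H (triflic acid)) ≈ -14 — charge spread over three oxygens and a CF₃ group; the premier leaving group in synthesis
iodide: pKₐ(HI) ≈ -10
CF₃COO⁻: pKₐ(CF₃COOH) ≈ 0.2 — strongly electron-withdrawing CF₃ stabilises the carboxylate
p-nitrobenzoate (p-O₂N–C₆H₄–COO⁻): pKₐ(p-nitrobenzoic acid) ≈ 3.4 — electron-withdrawing nitro group stabilises the carboxylate
RS⁻: pKₐ(RSH (a thiol)) ≈ 10.5 — moderately basic; rarely leaves without activation
CH₃O⁻: pKₐ(CH₃OH) ≈ 15.5 — strong base; alkoxides do not leave unassisted
Reversing gives the worst-to-best order requested.

CH₃O⁻ < RS⁻ < p-nitrobenzoate (p-O₂N–C₆H₄–COO⁻) < CF₃COO⁻ < iodide < triflate < molecular nitrogen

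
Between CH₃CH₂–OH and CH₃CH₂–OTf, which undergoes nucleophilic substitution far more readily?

CH₃CH₂–OTf

From CH₃CH₂–OH the departing group would be OH⁻ (pKₐ(H₂O) ≈ 15.7). Strong base; essentially never leaves without prior activation.
From CH₃CH₂–OTf the leaving group is OTf⁻ (pKₐ(CF₃SO₃H (triflic acid)) ≈ -14). Charge spread over three oxygens and a CF₃ group; the premier leaving group in synthesis.
(In practice CH₃CH₂–OTf is made from CH₃CH₂–OH by treatment with Tf₂O / 2,6-lutidine, converting the hydroxyl into a triflate.)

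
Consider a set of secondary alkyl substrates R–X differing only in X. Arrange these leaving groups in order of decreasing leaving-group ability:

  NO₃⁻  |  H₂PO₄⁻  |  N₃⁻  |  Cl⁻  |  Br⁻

Br⁻ > Cl⁻ > NO₃⁻ > H₂PO₄⁻ > N₃⁻

The more stable X⁻ (or X) is on its own — i.e. the weaker a base it is — the better a leaving group it makes.
Br⁻: pKₐ(HBr) ≈ -9
Cl⁻: pKₐ(HCl) ≈ -7
NO₃⁻: pKₐ(HNO₃) ≈ -1.3 — resonance-delocalised over three oxygens
H₂PO₄⁻: pKₐ(H₃PO₄) ≈ 2.1
N₃⁻: pKₐ(HN₃) ≈ 4.7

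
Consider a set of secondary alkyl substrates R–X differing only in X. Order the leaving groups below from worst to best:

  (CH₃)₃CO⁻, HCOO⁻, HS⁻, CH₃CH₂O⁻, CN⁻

(CH₃)₃CO⁻ < CH₃CH₂O⁻ < CN⁻ < HS⁻ < HCOO⁻

HCOO⁻: pKₐ(HCOOH) ≈ 3.8 — resonance-stabilised carboxylate
HS⁻: pKₐ(H₂S) ≈ 7
CN⁻: pKₐ(HCN) ≈ 9.2
CH₃CH₂O⁻: pKₐ(CH₃CH₂OH) ≈ 16
(CH₃)₃CO⁻: pKₐ(t-BuOH) ≈ 18 — bulky, strongly basic alkoxide
Listed from poorest to best leaving group as asked.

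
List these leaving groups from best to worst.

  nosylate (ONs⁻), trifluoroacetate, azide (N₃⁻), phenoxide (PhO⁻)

Rank by basicity of the departing species: weakest base leaves most easily.
nosylate (ONs⁻): pKₐ(p-O₂NC₆H₄SO₃H) ≈ -3.5
trifluoroacetate: pKₐ(CF₃COOH) ≈ 0.2 — strongly electron-withdrawing CF₃ stabilises the carboxylate
azide (N₃⁻): pKₐ(HN₃) ≈ 4.7
phenoxide (PhO⁻): pKₐ(C₆H₅OH (phenol)) ≈ 10

nosylate (ONs⁻) > trifluoroacetate > azide (N₃⁻) > phenoxide (PhO⁻)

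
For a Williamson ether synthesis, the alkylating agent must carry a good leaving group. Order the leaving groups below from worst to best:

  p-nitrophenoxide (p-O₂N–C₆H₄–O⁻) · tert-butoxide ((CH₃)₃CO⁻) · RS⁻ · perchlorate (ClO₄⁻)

tert-butoxide ((CH₃)₃CO⁻) < RS⁻ < p-nitrophenoxide (p-O₂N–C₆H₄–O⁻) < perchlorate (ClO₄⁻)

perchlorate (ClO₄⁻): pKₐ(HClO₄) ≈ -10
p-nitrophenoxide (p-O₂N–C₆H₄–O⁻): pKₐ(p-nitrophenol) ≈ 7.2 — nitro group delocalises the charge; the classic chromogenic LG
RS⁻: pKₐ(RSH (a thiol)) ≈ 10.5
tert-butoxide ((CH₃)₃CO⁻): pKₐ(t-BuOH) ≈ 18 — bulky, strongly basic alkoxide
Listed from poorest to best leaving group as asked.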